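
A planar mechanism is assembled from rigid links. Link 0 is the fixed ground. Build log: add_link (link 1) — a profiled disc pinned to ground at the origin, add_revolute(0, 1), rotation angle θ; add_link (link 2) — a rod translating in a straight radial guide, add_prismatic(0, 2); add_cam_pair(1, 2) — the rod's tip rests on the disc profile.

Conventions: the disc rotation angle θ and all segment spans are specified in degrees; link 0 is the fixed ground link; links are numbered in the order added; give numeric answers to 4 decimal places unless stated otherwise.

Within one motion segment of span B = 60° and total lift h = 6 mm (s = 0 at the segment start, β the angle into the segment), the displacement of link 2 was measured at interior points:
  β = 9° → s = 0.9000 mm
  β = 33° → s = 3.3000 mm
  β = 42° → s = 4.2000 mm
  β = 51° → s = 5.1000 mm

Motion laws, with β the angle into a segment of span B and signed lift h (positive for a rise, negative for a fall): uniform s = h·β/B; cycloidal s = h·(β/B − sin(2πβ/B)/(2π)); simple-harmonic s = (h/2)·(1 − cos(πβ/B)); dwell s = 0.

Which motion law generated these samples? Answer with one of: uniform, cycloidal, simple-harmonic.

candidates at β/B = r: uniform s = h·r (linear in β); cycloidal s = h·(r − sin(2πr)/(2π)); simple-harmonic s = (h/2)(1 − cos(πr))
β=9°: printed 0.9000 | uniform 0.9000, cycloidal 0.1274, simple-harmonic 0.3270
β=33°: printed 3.3000 | uniform 3.3000, cycloidal 3.5951, simple-harmonic 3.4693
β=42°: printed 4.2000 | uniform 4.2000, cycloidal 5.1082, simple-harmonic 4.7634
β=51°: printed 5.1000 | uniform 5.1000, cycloidal 5.8726, simple-harmonic 5.6730
only one law matches every sample → uniform

uniform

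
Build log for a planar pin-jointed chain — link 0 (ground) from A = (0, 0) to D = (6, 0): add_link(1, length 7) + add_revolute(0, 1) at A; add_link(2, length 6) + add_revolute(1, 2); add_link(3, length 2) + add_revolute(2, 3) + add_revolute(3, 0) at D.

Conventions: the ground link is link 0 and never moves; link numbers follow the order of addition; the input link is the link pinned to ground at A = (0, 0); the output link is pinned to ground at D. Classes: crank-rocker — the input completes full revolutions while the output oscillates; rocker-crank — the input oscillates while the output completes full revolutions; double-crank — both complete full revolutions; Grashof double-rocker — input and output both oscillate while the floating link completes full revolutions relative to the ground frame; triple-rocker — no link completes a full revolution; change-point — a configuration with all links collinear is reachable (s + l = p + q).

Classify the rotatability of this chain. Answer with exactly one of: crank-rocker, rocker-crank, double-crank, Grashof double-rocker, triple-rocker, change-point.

lengths: ground=6, input=7, coupler=6, output=2
sorted: s=2 (shortest), l=7 (longest), p+q=12
s + l = 9 vs p + q = 12
s + l < p + q (Grashof) with shortest = output link → rocker-crank

rocker-crank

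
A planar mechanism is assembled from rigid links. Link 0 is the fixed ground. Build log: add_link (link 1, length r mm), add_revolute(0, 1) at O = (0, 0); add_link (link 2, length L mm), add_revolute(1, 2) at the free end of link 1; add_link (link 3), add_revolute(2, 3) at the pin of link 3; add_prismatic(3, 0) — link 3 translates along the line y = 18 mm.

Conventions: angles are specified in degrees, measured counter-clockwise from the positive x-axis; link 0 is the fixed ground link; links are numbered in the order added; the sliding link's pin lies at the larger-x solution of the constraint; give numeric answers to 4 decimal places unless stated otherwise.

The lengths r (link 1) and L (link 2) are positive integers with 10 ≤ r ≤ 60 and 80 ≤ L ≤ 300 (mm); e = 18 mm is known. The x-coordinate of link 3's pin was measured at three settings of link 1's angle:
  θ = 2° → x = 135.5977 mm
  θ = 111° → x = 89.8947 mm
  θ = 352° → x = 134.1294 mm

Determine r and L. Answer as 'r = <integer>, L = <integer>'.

constraint per measurement: (x − r cos θ)² + (r sin θ − e)² = L²
subtracting the θ₁ and θ₂ equations cancels the r² and L² terms:
r = (x₁² − x₂²) / (2[(x₁cos θ₁ + e sin θ₁) − (x₂cos θ₂ + e sin θ₂)]) = 34.0000 → r = 34
L² = (x₁ − r cos θ₁)² + (r sin θ₁ − e)² = 10608.9926 → L = 103.0000 → L = 103
check at θ₃=352°: x = 134.1294 (printed 134.1294) ✓

r = 34, L = 103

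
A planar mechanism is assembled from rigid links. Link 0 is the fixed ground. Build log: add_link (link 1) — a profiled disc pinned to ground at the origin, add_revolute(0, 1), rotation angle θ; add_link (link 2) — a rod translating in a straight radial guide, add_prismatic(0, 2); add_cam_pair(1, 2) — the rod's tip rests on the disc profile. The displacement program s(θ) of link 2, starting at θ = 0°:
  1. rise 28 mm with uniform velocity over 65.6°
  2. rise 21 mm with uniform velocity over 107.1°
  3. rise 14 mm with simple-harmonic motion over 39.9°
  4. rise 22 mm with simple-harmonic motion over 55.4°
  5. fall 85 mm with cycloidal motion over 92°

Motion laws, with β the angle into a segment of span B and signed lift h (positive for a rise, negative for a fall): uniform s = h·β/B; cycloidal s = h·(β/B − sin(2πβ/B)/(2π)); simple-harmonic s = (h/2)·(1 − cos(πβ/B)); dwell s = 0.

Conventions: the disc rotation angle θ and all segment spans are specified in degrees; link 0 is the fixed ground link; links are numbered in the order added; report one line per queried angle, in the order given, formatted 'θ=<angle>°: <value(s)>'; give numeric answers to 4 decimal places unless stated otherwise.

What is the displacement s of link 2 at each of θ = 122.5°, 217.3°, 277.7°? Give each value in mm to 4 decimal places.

seg 1 [0°–65.6°] uniform, h=28: full span → s += 28 → s = 28.0000
seg 2 [65.6°–172.7°] uniform, h=21: θ=122.5° here. β=56.9, B=107.1. 21·56.9/107.1 = 11.1569 → s = 39.1569
seg 2 [65.6°–172.7°] uniform, h=21: full span → s += 21 → s = 49.0000
seg 3 [172.7°–212.6°] simple-harmonic, h=14: full span → s += 14 → s = 63.0000
seg 4 [212.6°–268°] simple-harmonic, h=22: θ=217.3° here. β=4.7, B=55.4. 22/2·(1 − cos(π·0.0848)) = 0.3884 → s = 63.3884
seg 4 [212.6°–268°] simple-harmonic, h=22: full span → s += 22 → s = 85.0000
seg 5 [268°–360°] cycloidal, h=-85: θ=277.7° here. β=9.7, B=92. -85·(0.1054 − sin(2π·0.1054)/(2π)) = -0.6413 → s = 84.3587

θ=122.5°: 39.1569
θ=217.3°: 63.3884
θ=277.7°: 84.3587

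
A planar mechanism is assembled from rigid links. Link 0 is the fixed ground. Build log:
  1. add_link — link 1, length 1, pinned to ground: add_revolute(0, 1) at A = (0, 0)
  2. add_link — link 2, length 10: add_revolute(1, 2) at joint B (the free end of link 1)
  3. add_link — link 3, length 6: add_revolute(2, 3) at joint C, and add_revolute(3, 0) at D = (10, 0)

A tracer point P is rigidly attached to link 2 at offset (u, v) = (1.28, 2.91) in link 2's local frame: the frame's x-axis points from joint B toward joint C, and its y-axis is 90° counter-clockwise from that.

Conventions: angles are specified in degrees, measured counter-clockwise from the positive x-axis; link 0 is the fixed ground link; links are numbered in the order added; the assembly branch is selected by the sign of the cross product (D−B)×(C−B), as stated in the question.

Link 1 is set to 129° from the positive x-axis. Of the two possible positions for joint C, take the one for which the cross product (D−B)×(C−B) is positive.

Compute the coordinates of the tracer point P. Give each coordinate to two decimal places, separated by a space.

A=(0,0), D=(10.00,0)
B = A + 1.00·(cos129°, sin129°) = (-0.6293, 0.7771)
|BD| = 10.6577
circle(B,10.00) ∩ circle(D,6.00): a=8.3314, h=5.5307
  candidates: C₊=(8.0832,5.6856) cross=58.944; C₋=(7.2766,-5.3463) cross=-58.944
  branch + wants cross > 0 → take C=(8.0832,5.6856) (cross=58.944)
ex = (C−B)/|BC| = (0.8712,0.4908); ey = (-0.4908,0.8712)
P = B + 1.28·ex + 2.91·ey = (-0.9425,3.9408)

-0.94 3.94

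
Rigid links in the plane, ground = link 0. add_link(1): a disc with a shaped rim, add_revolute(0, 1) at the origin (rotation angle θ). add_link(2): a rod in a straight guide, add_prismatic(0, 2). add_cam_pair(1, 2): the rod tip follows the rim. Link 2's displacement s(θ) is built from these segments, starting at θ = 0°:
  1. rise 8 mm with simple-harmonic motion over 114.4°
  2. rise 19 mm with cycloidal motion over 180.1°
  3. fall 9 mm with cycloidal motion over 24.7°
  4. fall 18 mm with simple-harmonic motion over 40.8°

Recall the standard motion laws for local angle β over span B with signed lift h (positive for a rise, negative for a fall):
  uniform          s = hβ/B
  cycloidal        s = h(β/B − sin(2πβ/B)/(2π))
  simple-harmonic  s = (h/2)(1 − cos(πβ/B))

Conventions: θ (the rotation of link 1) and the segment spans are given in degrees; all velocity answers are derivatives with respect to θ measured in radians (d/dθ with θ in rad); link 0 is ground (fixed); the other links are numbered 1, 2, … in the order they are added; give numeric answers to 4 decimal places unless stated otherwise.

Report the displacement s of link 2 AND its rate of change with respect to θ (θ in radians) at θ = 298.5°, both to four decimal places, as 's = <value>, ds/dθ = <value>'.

segment 1 (0° to 114.4°, simple-harmonic, h = 8) is passed completely: s = 0.0000 + (8) = 8.0000
segment 2 (114.4° to 294.5°, cycloidal, h = 19) is passed completely: s = 8.0000 + (19) = 27.0000
θ = 298.5° falls in segment 3 (294.5° to 319.2°, cycloidal, h = -9): β = 298.5 − 294.5 = 4°, B = 24.7°; Δs = -9·(0.1619 − sin(2π·0.1619)/(2π)) = -0.2388; s = 27.0000 − 0.2388 = 26.7612
velocity in seg [294.5°–319.2°] (cycloidal), θ in radians: β = 4° = 0.0698 rad, B = 24.7° = 0.4311 rad; ds/dθ = (h/B)(1 − cos(2πβ/B)) = ((-9)/0.4311)(1 − cos(2π·0.1619)) = -9.906605 mm/rad

s = 26.7612, ds/dθ = -9.9066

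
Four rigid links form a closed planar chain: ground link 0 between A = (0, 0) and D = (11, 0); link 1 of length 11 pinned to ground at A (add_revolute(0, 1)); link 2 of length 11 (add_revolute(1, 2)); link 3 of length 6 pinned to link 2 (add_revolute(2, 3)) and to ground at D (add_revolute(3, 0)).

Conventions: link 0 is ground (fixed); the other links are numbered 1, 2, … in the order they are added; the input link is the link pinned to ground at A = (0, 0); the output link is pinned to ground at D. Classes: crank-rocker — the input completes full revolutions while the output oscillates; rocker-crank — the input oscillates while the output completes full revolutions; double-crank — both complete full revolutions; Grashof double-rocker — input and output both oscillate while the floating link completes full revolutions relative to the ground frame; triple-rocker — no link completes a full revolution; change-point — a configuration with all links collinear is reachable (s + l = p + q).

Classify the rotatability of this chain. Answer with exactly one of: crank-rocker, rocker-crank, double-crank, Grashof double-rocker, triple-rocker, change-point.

lengths: ground=11, input=11, coupler=11, output=6
sorted: s=6 (shortest), l=11 (longest), p+q=22
s + l = 17 vs p + q = 22
s + l < p + q (Grashof) with shortest = output link → rocker-crank

rocker-crank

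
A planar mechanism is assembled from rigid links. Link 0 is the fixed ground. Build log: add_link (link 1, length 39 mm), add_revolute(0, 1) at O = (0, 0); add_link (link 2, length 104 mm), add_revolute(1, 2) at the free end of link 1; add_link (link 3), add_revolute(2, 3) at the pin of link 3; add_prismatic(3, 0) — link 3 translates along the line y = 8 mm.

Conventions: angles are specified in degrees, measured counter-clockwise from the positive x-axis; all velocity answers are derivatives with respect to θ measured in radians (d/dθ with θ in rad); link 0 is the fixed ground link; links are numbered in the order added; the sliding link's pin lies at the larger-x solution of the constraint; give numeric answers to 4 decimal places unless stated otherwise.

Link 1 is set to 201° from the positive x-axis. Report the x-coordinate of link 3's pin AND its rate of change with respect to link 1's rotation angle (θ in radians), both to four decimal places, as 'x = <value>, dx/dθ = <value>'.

geometry: r = 39 mm, L = 104 mm, e = 8 mm
crank pin P = (r cos θ, r sin θ) = (-36.409637, -13.976350)
h = r sin θ − e = -13.976350 − 8 = -21.976350
x = r cos θ + √(L² − h²) = -36.409637 + 101.651562 = 65.241925
dx/dθ = −r sin θ − h·r cos θ/√(L² − h²) (θ in radians; h = -21.976350) = 6.104844

x = 65.2419, dx/dθ = 6.1048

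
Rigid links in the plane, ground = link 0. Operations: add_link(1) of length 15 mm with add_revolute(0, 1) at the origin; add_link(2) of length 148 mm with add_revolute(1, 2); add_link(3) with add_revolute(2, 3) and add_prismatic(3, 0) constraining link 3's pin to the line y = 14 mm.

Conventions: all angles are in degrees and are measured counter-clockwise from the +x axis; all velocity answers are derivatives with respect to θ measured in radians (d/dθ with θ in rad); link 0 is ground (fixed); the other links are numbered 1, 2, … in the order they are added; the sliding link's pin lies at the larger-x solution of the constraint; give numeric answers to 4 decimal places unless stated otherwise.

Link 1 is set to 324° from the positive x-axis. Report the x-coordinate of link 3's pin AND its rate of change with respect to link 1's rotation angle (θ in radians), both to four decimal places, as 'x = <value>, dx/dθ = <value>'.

geometry: r = 15 mm, L = 148 mm, e = 14 mm
crank pin P = (r cos θ, r sin θ) = (12.135255, -8.816779)
h = r sin θ − e = -8.816779 − 14 = -22.816779
x = r cos θ + √(L² − h²) = 12.135255 + 146.230621 = 158.365876
dx/dθ = −r sin θ − h·r cos θ/√(L² − h²) (θ in radians; h = -22.816779) = 10.710277

x = 158.3659, dx/dθ = 10.7103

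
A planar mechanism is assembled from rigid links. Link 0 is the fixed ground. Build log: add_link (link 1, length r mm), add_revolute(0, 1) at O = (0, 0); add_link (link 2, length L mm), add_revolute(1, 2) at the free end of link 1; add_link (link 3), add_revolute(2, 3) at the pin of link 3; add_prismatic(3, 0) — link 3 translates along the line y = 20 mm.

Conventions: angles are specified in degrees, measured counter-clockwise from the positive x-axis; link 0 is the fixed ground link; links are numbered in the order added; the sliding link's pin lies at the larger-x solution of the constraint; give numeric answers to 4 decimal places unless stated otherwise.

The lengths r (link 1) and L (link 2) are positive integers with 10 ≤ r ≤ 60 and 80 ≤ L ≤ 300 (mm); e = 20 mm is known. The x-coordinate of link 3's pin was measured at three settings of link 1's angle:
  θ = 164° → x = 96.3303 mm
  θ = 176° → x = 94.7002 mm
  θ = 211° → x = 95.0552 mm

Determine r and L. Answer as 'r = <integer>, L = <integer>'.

constraint per measurement: (x − r cos θ)² + (r sin θ − e)² = L²
subtracting the θ₁ and θ₂ equations cancels the r² and L² terms:
r = (x₁² − x₂²) / (2[(x₁cos θ₁ + e sin θ₁) − (x₂cos θ₂ + e sin θ₂)]) = 25.9997 → r = 26
L² = (x₁ − r cos θ₁)² + (r sin θ₁ − e)² = 14883.9925 → L = 122.0000 → L = 122
check at θ₃=211°: x = 95.0552 (printed 95.0552) ✓

r = 26, L = 122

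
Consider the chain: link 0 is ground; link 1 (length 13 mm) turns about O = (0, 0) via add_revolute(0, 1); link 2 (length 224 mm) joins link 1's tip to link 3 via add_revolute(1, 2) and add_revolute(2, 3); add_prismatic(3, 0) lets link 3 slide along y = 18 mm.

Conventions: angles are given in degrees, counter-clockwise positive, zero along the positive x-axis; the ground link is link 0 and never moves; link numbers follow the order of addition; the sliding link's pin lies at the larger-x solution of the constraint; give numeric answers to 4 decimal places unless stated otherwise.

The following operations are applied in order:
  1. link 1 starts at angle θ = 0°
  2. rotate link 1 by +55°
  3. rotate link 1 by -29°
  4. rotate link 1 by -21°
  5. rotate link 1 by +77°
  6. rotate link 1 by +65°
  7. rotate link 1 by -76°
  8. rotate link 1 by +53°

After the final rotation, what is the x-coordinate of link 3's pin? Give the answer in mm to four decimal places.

geometry: r = 13 mm, L = 224 mm, e = 18 mm; θ starts at 0°
rotate link 1 by +55°: θ ← 0° +55° = 55°
rotate link 1 by -29°: θ ← 55° -29° = 26°
rotate link 1 by -21°: θ ← 26° -21° = 5°
rotate link 1 by +77°: θ ← 5° +77° = 82°
rotate link 1 by +65°: θ ← 82° +65° = 147°
rotate link 1 by -76°: θ ← 147° -76° = 71°
rotate link 1 by +53°: θ ← 71° +53° = 124°
crank pin P = (r cos θ, r sin θ) = (-7.269508, 10.777488)
h = r sin θ − e = 10.777488 − 18 = -7.222512
x = r cos θ + √(L² − h²) = -7.269508 + 223.883531 = 216.614023

216.6140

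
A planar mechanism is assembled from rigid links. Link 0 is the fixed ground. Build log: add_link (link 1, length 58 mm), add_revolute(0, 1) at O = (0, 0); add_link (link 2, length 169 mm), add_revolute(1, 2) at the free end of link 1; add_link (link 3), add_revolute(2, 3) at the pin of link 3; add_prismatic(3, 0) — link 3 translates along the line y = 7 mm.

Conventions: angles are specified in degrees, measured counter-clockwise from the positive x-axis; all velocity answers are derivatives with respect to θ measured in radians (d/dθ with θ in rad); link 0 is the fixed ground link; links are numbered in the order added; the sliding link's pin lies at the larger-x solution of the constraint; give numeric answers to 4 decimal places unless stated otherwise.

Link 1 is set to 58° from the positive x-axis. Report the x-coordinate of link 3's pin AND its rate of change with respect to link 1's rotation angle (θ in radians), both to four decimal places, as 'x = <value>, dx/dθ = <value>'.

geometry: r = 58 mm, L = 169 mm, e = 7 mm
crank pin P = (r cos θ, r sin θ) = (30.735317, 49.186790)
h = r sin θ − e = 49.186790 − 7 = 42.186790
x = r cos θ + √(L² − h²) = 30.735317 + 163.649854 = 194.385172
dx/dθ = −r sin θ − h·r cos θ/√(L² − h²) (θ in radians; h = 42.186790) = -57.109952

x = 194.3852, dx/dθ = -57.1100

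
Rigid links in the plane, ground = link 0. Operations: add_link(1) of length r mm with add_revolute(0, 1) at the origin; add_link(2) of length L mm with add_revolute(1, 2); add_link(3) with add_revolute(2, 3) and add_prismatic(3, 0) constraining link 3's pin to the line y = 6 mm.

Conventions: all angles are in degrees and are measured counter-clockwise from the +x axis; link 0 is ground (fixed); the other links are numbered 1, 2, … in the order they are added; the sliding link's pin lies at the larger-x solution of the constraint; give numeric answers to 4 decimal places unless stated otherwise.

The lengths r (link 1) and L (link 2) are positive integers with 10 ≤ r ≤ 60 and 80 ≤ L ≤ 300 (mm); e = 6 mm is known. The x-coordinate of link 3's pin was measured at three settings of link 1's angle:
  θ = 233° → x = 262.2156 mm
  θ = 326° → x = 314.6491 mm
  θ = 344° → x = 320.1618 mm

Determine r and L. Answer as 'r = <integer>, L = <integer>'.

constraint per measurement: (x − r cos θ)² + (r sin θ − e)² = L²
subtracting the θ₁ and θ₂ equations cancels the r² and L² terms:
r = (x₁² − x₂²) / (2[(x₁cos θ₁ + e sin θ₁) − (x₂cos θ₂ + e sin θ₂)]) = 36.0000 → r = 36
L² = (x₁ − r cos θ₁)² + (r sin θ₁ − e)² = 81796.0121 → L = 286.0000 → L = 286
check at θ₃=344°: x = 320.1618 (printed 320.1618) ✓

r = 36, L = 286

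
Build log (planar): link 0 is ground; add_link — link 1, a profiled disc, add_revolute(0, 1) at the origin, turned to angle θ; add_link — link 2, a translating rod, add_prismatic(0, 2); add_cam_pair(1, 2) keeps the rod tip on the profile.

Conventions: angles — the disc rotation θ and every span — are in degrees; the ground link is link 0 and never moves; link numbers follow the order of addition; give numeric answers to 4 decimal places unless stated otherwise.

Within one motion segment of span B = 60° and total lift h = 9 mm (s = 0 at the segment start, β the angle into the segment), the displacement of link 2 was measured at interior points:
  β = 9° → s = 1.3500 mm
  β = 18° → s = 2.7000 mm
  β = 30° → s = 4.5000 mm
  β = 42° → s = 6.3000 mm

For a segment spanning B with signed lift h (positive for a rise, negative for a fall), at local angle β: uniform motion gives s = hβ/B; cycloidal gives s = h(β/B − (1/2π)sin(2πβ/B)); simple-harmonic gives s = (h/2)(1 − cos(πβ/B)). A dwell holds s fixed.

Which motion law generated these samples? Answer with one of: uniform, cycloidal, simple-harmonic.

candidates at β/B = r: uniform s = h·r (linear in β); cycloidal s = h·(r − sin(2πr)/(2π)); simple-harmonic s = (h/2)(1 − cos(πr))
β=9°: printed 1.3500 | uniform 1.3500, cycloidal 0.1912, simple-harmonic 0.4905
β=18°: printed 2.7000 | uniform 2.7000, cycloidal 1.3377, simple-harmonic 1.8550
β=30°: printed 4.5000 | uniform 4.5000, cycloidal 4.5000, simple-harmonic 4.5000
β=42°: printed 6.3000 | uniform 6.3000, cycloidal 7.6623, simple-harmonic 7.1450
only one law matches every sample → uniform

uniform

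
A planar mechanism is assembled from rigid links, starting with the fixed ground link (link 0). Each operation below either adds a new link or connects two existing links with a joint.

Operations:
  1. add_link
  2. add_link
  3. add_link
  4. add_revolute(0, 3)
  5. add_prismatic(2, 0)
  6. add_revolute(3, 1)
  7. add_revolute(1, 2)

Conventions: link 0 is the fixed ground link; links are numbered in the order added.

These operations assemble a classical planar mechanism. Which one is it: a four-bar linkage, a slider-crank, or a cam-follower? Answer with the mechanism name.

links: 4 (incl. ground); joints: 3 revolute, 1 prismatic, 0 higher (cam) pair, forming one closed loop
4 links, 3 revolutes + 1 prismatic in one loop → slider-crank

slider-crank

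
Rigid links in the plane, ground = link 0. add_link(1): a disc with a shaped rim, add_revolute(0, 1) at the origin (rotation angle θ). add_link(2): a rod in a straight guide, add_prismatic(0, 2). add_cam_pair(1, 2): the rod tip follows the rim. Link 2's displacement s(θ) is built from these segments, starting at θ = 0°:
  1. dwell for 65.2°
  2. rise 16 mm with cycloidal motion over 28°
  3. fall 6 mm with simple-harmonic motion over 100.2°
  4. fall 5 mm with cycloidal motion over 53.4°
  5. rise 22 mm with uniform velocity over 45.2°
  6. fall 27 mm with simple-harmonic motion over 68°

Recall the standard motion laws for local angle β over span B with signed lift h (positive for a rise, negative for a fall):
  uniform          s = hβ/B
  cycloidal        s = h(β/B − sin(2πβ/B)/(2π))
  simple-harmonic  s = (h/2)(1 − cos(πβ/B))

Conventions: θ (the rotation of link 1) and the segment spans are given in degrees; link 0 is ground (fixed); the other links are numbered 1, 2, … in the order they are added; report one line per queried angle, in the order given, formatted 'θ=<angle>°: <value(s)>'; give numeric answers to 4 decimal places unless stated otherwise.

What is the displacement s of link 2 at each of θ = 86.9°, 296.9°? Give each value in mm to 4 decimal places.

segment 1 (0° to 65.2°, dwell): s unchanged at 0.0000
θ = 86.9° falls in segment 2 (65.2° to 93.2°, cycloidal, h = 16): β = 86.9 − 65.2 = 21.7°, B = 28°; Δs = 16·(0.7750 − sin(2π·0.7750)/(2π)) = 14.9151; s = 0.0000 + 14.9151 = 14.9151
segment 2 (65.2° to 93.2°, cycloidal, h = 16) is passed completely: s = 0.0000 + (16) = 16.0000
segment 3 (93.2° to 193.4°, simple-harmonic, h = -6) is passed completely: s = 16.0000 + (-6) = 10.0000
segment 4 (193.4° to 246.8°, cycloidal, h = -5) is passed completely: s = 10.0000 + (-5) = 5.0000
segment 5 (246.8° to 292°, uniform, h = 22) is passed completely: s = 5.0000 + (22) = 27.0000
θ = 296.9° falls in segment 6 (292° to 360°, simple-harmonic, h = -27): β = 296.9 − 292 = 4.9°, B = 68°; Δs = -27/2·(1 − cos(π·0.0721)) = -0.3444; s = 27.0000 − 0.3444 = 26.6556

θ=86.9°: 14.9151
θ=296.9°: 26.6556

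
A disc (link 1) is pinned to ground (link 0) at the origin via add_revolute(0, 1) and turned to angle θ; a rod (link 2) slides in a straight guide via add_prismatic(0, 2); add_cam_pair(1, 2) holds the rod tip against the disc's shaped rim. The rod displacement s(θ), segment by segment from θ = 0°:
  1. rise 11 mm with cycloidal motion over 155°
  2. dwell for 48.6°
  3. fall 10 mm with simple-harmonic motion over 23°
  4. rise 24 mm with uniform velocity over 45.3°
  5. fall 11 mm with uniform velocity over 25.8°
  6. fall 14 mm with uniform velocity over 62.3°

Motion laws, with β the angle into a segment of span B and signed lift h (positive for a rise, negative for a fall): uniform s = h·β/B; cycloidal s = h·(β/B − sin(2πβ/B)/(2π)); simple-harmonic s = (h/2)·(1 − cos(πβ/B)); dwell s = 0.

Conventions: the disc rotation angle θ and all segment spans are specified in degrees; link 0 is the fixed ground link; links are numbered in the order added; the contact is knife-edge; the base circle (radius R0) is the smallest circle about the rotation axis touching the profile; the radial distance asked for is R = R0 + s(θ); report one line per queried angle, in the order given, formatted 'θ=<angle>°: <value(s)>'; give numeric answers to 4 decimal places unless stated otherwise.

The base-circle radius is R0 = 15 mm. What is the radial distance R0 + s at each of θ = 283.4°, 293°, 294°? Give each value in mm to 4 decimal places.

segment 1 (0° to 155°, cycloidal, h = 11) is passed completely: s = 0.0000 + (11) = 11.0000
segment 2 (155° to 203.6°, dwell): s unchanged at 11.0000
segment 3 (203.6° to 226.6°, simple-harmonic, h = -10) is passed completely: s = 11.0000 + (-10) = 1.0000
segment 4 (226.6° to 271.9°, uniform, h = 24) is passed completely: s = 1.0000 + (24) = 25.0000
θ = 283.4° falls in segment 5 (271.9° to 297.7°, uniform, h = -11): β = 283.4 − 271.9 = 11.5°, B = 25.8°; Δs = -11·11.5/25.8 = -4.9031; s = 25.0000 − 4.9031 = 20.0969
θ = 293° falls in segment 5 (271.9° to 297.7°, uniform, h = -11): β = 293 − 271.9 = 21.1°, B = 25.8°; Δs = -11·21.1/25.8 = -8.9961; s = 25.0000 − 8.9961 = 16.0039
θ = 294° falls in segment 5 (271.9° to 297.7°, uniform, h = -11): β = 294 − 271.9 = 22.1°, B = 25.8°; Δs = -11·22.1/25.8 = -9.4225; s = 25.0000 − 9.4225 = 15.5775
θ=283.4°: R = R0 + s = 15 + 20.0969 = 35.0969
θ=293°: R = R0 + s = 15 + 16.0039 = 31.0039
θ=294°: R = R0 + s = 15 + 15.5775 = 30.5775

θ=283.4°: 35.0969
θ=293°: 31.0039
θ=294°: 30.5775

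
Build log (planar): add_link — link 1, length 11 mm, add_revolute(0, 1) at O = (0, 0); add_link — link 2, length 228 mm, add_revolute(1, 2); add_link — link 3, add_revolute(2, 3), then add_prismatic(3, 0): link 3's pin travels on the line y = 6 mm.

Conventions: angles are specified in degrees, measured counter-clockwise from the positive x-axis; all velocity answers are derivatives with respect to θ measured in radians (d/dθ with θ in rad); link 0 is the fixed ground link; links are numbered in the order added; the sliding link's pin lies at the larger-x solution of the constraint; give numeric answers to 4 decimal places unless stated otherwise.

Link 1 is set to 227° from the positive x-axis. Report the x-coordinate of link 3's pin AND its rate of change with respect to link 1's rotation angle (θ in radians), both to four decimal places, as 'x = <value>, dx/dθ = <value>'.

geometry: r = 11 mm, L = 228 mm, e = 6 mm
crank pin P = (r cos θ, r sin θ) = (-7.501982, -8.044891)
h = r sin θ − e = -8.044891 − 6 = -14.044891
x = r cos θ + √(L² − h²) = -7.501982 + 227.567003 = 220.065021
dx/dθ = −r sin θ − h·r cos θ/√(L² − h²) (θ in radians; h = -14.044891) = 7.581886

x = 220.0650, dx/dθ = 7.5819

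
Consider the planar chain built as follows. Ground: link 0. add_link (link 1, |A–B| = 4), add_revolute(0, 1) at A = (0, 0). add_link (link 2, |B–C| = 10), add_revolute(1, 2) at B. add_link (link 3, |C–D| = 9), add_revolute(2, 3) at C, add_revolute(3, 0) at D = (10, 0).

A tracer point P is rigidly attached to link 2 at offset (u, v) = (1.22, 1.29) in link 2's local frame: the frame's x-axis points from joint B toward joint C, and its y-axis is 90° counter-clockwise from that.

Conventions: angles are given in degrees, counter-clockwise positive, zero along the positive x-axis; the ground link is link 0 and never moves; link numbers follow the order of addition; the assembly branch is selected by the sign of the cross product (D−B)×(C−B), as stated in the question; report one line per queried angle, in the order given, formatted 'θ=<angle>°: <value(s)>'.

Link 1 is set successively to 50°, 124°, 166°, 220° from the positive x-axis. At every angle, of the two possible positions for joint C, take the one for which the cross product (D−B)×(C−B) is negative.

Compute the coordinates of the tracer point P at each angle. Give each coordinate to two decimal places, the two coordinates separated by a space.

A=(0,0), D=(10.00,0)
θ=50°: B = A + 4.00·(cos50°, sin50°) = (2.5712, 3.0642)
θ=50°: |BD| = 8.0360
θ=50°: circle(B,10.00) ∩ circle(D,9.00): a=5.2002, h=8.5416
θ=50°:   candidates: C₊=(10.6354,8.9775) cross=68.640; C₋=(4.1215,-6.8149) cross=-68.640
θ=50°:   branch - wants cross < 0 → take C=(4.1215,-6.8149) (cross=-68.640)
θ=50°: ex = (C−B)/|BC| = (0.1550,-0.9879); ey = (0.9879,0.1550)
θ=50°: P = B + 1.22·ex + 1.29·ey = (4.0347,2.0589)
θ=124°: B = A + 4.00·(cos124°, sin124°) = (-2.2368, 3.3162)
θ=124°: |BD| = 12.6781
θ=124°: circle(B,10.00) ∩ circle(D,9.00): a=7.0884, h=7.0537
θ=124°:   candidates: C₊=(6.4498,8.2702) cross=89.428; C₋=(2.7599,-5.3461) cross=-89.428
θ=124°:   branch - wants cross < 0 → take C=(2.7599,-5.3461) (cross=-89.428)
θ=124°: ex = (C−B)/|BC| = (0.4997,-0.8662); ey = (0.8662,0.4997)
θ=124°: P = B + 1.22·ex + 1.29·ey = (-0.5098,2.9039)
θ=166°: B = A + 4.00·(cos166°, sin166°) = (-3.8812, 0.9677)
θ=166°: |BD| = 13.9149
θ=166°: circle(B,10.00) ∩ circle(D,9.00): a=7.6402, h=6.4520
θ=166°:   candidates: C₊=(4.1892,6.8727) cross=89.778; C₋=(3.2918,-6.0000) cross=-89.778
θ=166°:   branch - wants cross < 0 → take C=(3.2918,-6.0000) (cross=-89.778)
θ=166°: ex = (C−B)/|BC| = (0.7173,-0.6968); ey = (0.6968,0.7173)
θ=166°: P = B + 1.22·ex + 1.29·ey = (-2.1073,1.0429)
θ=220°: B = A + 4.00·(cos220°, sin220°) = (-3.0642, -2.5712)
θ=220°: |BD| = 13.3148
θ=220°: circle(B,10.00) ∩ circle(D,9.00): a=7.3709, h=6.7580
θ=220°:   candidates: C₊=(2.8630,5.4830) cross=89.981; C₋=(5.4730,-7.7786) cross=-89.981
θ=220°:   branch - wants cross < 0 → take C=(5.4730,-7.7786) (cross=-89.981)
θ=220°: ex = (C−B)/|BC| = (0.8537,-0.5207); ey = (0.5207,0.8537)
θ=220°: P = B + 1.22·ex + 1.29·ey = (-1.3509,-2.1052)

θ=50°: 4.03 2.06
θ=124°: -0.51 2.90
θ=166°: -2.11 1.04
θ=220°: -1.35 -2.11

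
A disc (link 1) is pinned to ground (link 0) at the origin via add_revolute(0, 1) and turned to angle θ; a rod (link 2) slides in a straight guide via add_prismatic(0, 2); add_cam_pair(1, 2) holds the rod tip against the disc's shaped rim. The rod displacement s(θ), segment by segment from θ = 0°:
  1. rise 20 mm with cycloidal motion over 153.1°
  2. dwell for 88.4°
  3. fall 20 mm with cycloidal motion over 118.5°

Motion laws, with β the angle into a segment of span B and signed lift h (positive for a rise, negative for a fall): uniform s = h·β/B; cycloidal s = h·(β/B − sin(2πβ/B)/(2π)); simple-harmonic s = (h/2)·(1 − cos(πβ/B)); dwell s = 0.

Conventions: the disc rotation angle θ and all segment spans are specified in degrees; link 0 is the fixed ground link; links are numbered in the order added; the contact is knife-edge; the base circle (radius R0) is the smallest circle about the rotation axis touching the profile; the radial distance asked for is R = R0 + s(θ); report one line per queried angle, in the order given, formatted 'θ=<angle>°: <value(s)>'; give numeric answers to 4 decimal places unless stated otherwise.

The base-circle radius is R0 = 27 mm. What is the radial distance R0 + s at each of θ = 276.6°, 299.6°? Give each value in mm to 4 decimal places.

segment 1 (0° to 153.1°, cycloidal, h = 20) is passed completely: s = 0.0000 + (20) = 20.0000
segment 2 (153.1° to 241.5°, dwell): s unchanged at 20.0000
θ = 276.6° falls in segment 3 (241.5° to 360°, cycloidal, h = -20): β = 276.6 − 241.5 = 35.1°, B = 118.5°; Δs = -20·(0.2962 − sin(2π·0.2962)/(2π)) = -2.8741; s = 20.0000 − 2.8741 = 17.1259
θ = 299.6° falls in segment 3 (241.5° to 360°, cycloidal, h = -20): β = 299.6 − 241.5 = 58.1°, B = 118.5°; Δs = -20·(0.4903 − sin(2π·0.4903)/(2π)) = -9.6119; s = 20.0000 − 9.6119 = 10.3881
θ=276.6°: R = R0 + s = 27 + 17.1259 = 44.1259
θ=299.6°: R = R0 + s = 27 + 10.3881 = 37.3881

θ=276.6°: 44.1259
θ=299.6°: 37.3881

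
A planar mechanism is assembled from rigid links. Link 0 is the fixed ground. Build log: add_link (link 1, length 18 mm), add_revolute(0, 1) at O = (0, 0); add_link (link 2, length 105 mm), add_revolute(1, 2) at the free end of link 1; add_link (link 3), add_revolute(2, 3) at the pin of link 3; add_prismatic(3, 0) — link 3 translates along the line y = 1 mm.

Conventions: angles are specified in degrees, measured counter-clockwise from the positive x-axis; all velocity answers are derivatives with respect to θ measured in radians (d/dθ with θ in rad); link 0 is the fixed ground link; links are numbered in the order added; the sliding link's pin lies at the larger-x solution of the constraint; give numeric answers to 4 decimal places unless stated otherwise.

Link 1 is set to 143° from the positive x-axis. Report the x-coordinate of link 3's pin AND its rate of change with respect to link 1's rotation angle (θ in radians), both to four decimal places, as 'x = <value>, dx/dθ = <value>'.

geometry: r = 18 mm, L = 105 mm, e = 1 mm
crank pin P = (r cos θ, r sin θ) = (-14.375439, 10.832670)
h = r sin θ − e = 10.832670 − 1 = 9.832670
x = r cos θ + √(L² − h²) = -14.375439 + 104.538599 = 90.163159
dx/dθ = −r sin θ − h·r cos θ/√(L² − h²) (θ in radians; h = 9.832670) = -9.480548

x = 90.1632, dx/dθ = -9.4805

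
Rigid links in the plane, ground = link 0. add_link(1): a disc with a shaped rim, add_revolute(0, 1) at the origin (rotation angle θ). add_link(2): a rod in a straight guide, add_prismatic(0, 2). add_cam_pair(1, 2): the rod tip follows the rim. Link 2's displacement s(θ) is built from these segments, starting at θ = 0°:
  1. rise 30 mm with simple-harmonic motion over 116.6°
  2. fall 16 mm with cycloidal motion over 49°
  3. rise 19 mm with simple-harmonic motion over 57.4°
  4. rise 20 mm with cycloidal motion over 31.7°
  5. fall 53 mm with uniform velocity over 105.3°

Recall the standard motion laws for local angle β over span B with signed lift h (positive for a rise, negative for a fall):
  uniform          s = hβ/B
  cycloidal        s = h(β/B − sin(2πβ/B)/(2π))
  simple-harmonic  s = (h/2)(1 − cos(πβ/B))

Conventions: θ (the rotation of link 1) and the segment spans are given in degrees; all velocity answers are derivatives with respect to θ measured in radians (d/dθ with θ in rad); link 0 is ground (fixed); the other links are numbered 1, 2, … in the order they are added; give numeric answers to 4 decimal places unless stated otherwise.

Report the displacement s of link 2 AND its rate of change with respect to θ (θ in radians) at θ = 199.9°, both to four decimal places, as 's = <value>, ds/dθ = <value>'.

segment 1 (0° to 116.6°, simple-harmonic, h = 30) is passed completely: s = 0.0000 + (30) = 30.0000
segment 2 (116.6° to 165.6°, cycloidal, h = -16) is passed completely: s = 30.0000 + (-16) = 14.0000
θ = 199.9° falls in segment 3 (165.6° to 223°, simple-harmonic, h = 19): β = 199.9 − 165.6 = 34.3°, B = 57.4°; Δs = 19/2·(1 − cos(π·0.5976)) = 12.3663; s = 14.0000 + 12.3663 = 26.3663
velocity in seg [165.6°–223°] (simple-harmonic), θ in radians: β = 34.3° = 0.5986 rad, B = 57.4° = 1.0018 rad; ds/dθ = (πh/(2B)) sin(πβ/B) = (π·19/(2·1.0018)) sin(π·0.5976) = 28.402575 mm/rad

s = 26.3663, ds/dθ = 28.4026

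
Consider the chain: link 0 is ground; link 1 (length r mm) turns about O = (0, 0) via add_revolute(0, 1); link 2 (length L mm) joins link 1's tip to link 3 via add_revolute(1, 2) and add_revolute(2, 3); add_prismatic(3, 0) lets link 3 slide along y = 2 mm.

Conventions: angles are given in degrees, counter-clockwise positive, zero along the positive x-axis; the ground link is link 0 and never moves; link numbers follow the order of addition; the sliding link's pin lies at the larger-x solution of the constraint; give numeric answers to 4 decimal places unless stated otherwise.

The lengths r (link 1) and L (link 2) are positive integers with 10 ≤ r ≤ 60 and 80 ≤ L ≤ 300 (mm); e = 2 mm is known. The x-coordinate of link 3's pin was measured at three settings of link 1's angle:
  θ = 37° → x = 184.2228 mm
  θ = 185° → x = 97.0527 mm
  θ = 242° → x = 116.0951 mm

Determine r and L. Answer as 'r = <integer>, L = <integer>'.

constraint per measurement: (x − r cos θ)² + (r sin θ − e)² = L²
subtracting the θ₁ and θ₂ equations cancels the r² and L² terms:
r = (x₁² − x₂²) / (2[(x₁cos θ₁ + e sin θ₁) − (x₂cos θ₂ + e sin θ₂)]) = 50.0000 → r = 50
L² = (x₁ − r cos θ₁)² + (r sin θ₁ − e)² = 21608.9901 → L = 147.0000 → L = 147
check at θ₃=242°: x = 116.0951 (printed 116.0951) ✓

r = 50, L = 147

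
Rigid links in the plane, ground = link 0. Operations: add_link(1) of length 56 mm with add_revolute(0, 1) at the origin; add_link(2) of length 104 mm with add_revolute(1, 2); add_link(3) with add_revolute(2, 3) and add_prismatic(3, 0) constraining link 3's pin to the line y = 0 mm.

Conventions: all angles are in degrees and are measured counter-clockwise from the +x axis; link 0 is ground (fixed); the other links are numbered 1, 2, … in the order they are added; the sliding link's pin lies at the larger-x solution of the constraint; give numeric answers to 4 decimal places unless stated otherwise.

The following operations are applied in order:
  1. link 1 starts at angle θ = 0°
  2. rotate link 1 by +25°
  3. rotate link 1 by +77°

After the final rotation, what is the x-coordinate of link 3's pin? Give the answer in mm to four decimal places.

geometry: r = 56 mm, L = 104 mm, e = 0 mm; θ starts at 0°
rotate link 1 by +25°: θ ← 0° +25° = 25°
rotate link 1 by +77°: θ ← 25° +77° = 102°
crank pin P = (r cos θ, r sin θ) = (-11.643055, 54.776266)
h = r sin θ − e = 54.776266 − 0 = 54.776266
x = r cos θ + √(L² − h²) = -11.643055 + 88.405660 = 76.762605

76.7626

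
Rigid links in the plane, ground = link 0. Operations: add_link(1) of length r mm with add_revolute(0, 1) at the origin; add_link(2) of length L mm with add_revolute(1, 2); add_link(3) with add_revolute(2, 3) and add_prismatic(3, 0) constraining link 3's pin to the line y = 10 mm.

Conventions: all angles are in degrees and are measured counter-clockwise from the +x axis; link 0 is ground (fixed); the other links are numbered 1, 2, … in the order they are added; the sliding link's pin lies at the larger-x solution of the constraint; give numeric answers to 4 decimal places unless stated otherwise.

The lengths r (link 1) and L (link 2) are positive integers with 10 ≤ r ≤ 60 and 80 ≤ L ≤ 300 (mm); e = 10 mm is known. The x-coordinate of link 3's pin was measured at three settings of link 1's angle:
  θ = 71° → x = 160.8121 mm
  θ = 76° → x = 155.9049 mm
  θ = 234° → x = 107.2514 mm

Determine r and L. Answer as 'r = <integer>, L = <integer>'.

constraint per measurement: (x − r cos θ)² + (r sin θ − e)² = L²
subtracting the θ₁ and θ₂ equations cancels the r² and L² terms:
r = (x₁² − x₂²) / (2[(x₁cos θ₁ + e sin θ₁) − (x₂cos θ₂ + e sin θ₂)]) = 53.9999 → r = 54
L² = (x₁ − r cos θ₁)² + (r sin θ₁ − e)² = 22200.9992 → L = 149.0000 → L = 149
check at θ₃=234°: x = 107.2514 (printed 107.2514) ✓

r = 54, L = 149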